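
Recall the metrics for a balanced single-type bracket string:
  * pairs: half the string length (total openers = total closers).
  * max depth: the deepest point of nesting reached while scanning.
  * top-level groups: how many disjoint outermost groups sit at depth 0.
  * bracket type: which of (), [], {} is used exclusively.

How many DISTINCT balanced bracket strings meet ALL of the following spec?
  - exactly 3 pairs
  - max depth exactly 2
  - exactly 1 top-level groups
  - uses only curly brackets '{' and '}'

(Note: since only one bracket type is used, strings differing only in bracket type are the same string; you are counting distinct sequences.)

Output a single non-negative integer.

Answer: 1

Derivation:
Spec: pairs=3 depth=2 groups=1
Count(depth <= 2) = 1
Count(depth <= 1) = 0
Count(depth == 2) = 1 - 0 = 1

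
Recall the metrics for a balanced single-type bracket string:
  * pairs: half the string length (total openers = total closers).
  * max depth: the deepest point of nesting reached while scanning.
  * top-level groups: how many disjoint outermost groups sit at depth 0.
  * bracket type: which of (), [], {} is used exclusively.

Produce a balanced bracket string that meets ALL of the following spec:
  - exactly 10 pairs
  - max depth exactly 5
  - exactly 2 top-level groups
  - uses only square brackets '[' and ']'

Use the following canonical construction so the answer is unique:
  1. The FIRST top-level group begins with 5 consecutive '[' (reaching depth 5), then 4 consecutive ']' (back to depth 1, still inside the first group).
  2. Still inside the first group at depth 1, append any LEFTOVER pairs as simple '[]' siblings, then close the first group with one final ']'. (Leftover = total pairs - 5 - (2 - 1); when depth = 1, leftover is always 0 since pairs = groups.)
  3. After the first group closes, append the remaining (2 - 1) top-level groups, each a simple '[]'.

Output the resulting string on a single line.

Answer: [[[[[]]]][][][][]][]

Derivation:
Spec: pairs=10 depth=5 groups=2
Leftover pairs = 10 - 5 - (2-1) = 4
First group: deep chain of depth 5 + 4 sibling pairs
Remaining 1 groups: simple '[]' each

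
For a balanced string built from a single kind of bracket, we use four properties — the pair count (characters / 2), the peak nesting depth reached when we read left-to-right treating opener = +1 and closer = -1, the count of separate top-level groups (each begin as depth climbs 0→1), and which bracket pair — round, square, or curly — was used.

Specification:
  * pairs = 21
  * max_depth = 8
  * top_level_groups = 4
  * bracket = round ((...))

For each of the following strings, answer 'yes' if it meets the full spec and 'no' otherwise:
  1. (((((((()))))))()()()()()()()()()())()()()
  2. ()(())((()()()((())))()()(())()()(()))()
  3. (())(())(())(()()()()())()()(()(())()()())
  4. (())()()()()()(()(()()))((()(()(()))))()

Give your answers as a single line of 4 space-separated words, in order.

Answer: yes no no no

Derivation:
String 1 '(((((((()))))))()()()()()()()()()())()()()': depth seq [1 2 3 4 5 6 7 8 7 6 5 4 3 2 1 2 1 2 1 2 1 2 1 2 1 2 1 2 1 2 1 2 1 2 1 0 1 0 1 0 1 0]
  -> pairs=21 depth=8 groups=4 -> yes
String 2 '()(())((()()()((())))()()(())()()(()))()': depth seq [1 0 1 2 1 0 1 2 3 2 3 2 3 2 3 4 5 4 3 2 1 2 1 2 1 2 3 2 1 2 1 2 1 2 3 2 1 0 1 0]
  -> pairs=20 depth=5 groups=4 -> no
String 3 '(())(())(())(()()()()())()()(()(())()()())': depth seq [1 2 1 0 1 2 1 0 1 2 1 0 1 2 1 2 1 2 1 2 1 2 1 0 1 0 1 0 1 2 1 2 3 2 1 2 1 2 1 2 1 0]
  -> pairs=21 depth=3 groups=7 -> no
String 4 '(())()()()()()(()(()()))((()(()(()))))()': depth seq [1 2 1 0 1 0 1 0 1 0 1 0 1 0 1 2 1 2 3 2 3 2 1 0 1 2 3 2 3 4 3 4 5 4 3 2 1 0 1 0]
  -> pairs=20 depth=5 groups=9 -> no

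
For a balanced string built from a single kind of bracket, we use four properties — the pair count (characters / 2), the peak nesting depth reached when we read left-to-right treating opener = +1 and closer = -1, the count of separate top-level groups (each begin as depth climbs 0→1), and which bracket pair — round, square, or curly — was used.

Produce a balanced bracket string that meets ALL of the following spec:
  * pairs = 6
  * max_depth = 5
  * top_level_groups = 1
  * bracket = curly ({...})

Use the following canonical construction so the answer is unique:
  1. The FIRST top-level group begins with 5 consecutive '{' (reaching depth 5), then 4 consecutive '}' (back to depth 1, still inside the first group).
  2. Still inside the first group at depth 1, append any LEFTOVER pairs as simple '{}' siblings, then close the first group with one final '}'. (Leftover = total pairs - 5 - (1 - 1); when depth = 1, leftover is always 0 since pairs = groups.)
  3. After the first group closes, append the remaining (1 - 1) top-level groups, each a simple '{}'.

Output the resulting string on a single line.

Answer: {{{{{}}}}{}}

Derivation:
Spec: pairs=6 depth=5 groups=1
Leftover pairs = 6 - 5 - (1-1) = 1
First group: deep chain of depth 5 + 1 sibling pairs
Remaining 0 groups: simple '{}' each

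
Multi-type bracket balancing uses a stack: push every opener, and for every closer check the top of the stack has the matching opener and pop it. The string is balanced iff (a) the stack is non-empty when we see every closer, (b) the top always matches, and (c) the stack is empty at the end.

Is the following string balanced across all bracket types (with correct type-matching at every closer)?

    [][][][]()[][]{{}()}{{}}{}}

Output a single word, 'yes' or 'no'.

Answer: no

Derivation:
pos 0: push '['; stack = [
pos 1: ']' matches '['; pop; stack = (empty)
pos 2: push '['; stack = [
pos 3: ']' matches '['; pop; stack = (empty)
pos 4: push '['; stack = [
pos 5: ']' matches '['; pop; stack = (empty)
pos 6: push '['; stack = [
pos 7: ']' matches '['; pop; stack = (empty)
pos 8: push '('; stack = (
pos 9: ')' matches '('; pop; stack = (empty)
pos 10: push '['; stack = [
pos 11: ']' matches '['; pop; stack = (empty)
pos 12: push '['; stack = [
pos 13: ']' matches '['; pop; stack = (empty)
pos 14: push '{'; stack = {
pos 15: push '{'; stack = {{
pos 16: '}' matches '{'; pop; stack = {
pos 17: push '('; stack = {(
pos 18: ')' matches '('; pop; stack = {
pos 19: '}' matches '{'; pop; stack = (empty)
pos 20: push '{'; stack = {
pos 21: push '{'; stack = {{
pos 22: '}' matches '{'; pop; stack = {
pos 23: '}' matches '{'; pop; stack = (empty)
pos 24: push '{'; stack = {
pos 25: '}' matches '{'; pop; stack = (empty)
pos 26: saw closer '}' but stack is empty → INVALID
Verdict: unmatched closer '}' at position 26 → no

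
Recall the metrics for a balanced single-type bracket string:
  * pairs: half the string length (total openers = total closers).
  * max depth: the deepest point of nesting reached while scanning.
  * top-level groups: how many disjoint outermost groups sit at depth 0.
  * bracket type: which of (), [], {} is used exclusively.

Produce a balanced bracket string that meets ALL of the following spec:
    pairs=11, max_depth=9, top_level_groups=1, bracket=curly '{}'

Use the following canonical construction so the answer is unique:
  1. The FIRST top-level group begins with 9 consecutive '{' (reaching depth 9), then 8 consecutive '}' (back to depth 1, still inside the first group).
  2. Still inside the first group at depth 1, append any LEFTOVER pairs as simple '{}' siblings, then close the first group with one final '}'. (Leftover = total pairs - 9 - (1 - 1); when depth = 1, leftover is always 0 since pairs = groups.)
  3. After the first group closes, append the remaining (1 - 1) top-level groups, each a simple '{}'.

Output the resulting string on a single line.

Spec: pairs=11 depth=9 groups=1
Leftover pairs = 11 - 9 - (1-1) = 2
First group: deep chain of depth 9 + 2 sibling pairs
Remaining 0 groups: simple '{}' each

Answer: {{{{{{{{{}}}}}}}}{}{}}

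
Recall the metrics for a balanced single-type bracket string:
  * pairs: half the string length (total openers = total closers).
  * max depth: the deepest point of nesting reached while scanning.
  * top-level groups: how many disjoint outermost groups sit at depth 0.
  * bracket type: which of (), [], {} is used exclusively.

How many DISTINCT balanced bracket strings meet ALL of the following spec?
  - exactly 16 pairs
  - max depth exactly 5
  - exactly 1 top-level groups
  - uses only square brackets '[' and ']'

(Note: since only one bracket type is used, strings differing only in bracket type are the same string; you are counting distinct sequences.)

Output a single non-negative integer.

Spec: pairs=16 depth=5 groups=1
Count(depth <= 5) = 2391485
Count(depth <= 4) = 514229
Count(depth == 5) = 2391485 - 514229 = 1877256

Answer: 1877256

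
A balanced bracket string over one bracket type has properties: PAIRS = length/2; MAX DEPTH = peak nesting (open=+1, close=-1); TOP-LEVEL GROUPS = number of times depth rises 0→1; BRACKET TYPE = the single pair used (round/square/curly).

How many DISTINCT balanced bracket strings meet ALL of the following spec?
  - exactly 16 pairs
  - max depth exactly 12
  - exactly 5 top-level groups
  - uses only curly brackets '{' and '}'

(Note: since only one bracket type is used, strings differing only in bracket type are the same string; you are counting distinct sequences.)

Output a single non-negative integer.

Spec: pairs=16 depth=12 groups=5
Count(depth <= 12) = 2414425
Count(depth <= 11) = 2414420
Count(depth == 12) = 2414425 - 2414420 = 5

Answer: 5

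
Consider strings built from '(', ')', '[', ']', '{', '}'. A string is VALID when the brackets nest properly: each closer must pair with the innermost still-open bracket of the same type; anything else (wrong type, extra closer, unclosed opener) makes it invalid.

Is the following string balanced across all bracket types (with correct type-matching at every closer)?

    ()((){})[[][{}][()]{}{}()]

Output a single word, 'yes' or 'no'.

Answer: yes

Derivation:
pos 0: push '('; stack = (
pos 1: ')' matches '('; pop; stack = (empty)
pos 2: push '('; stack = (
pos 3: push '('; stack = ((
pos 4: ')' matches '('; pop; stack = (
pos 5: push '{'; stack = ({
pos 6: '}' matches '{'; pop; stack = (
pos 7: ')' matches '('; pop; stack = (empty)
pos 8: push '['; stack = [
pos 9: push '['; stack = [[
pos 10: ']' matches '['; pop; stack = [
pos 11: push '['; stack = [[
pos 12: push '{'; stack = [[{
pos 13: '}' matches '{'; pop; stack = [[
pos 14: ']' matches '['; pop; stack = [
pos 15: push '['; stack = [[
pos 16: push '('; stack = [[(
pos 17: ')' matches '('; pop; stack = [[
pos 18: ']' matches '['; pop; stack = [
pos 19: push '{'; stack = [{
pos 20: '}' matches '{'; pop; stack = [
pos 21: push '{'; stack = [{
pos 22: '}' matches '{'; pop; stack = [
pos 23: push '('; stack = [(
pos 24: ')' matches '('; pop; stack = [
pos 25: ']' matches '['; pop; stack = (empty)
end: stack empty → VALID
Verdict: properly nested → yes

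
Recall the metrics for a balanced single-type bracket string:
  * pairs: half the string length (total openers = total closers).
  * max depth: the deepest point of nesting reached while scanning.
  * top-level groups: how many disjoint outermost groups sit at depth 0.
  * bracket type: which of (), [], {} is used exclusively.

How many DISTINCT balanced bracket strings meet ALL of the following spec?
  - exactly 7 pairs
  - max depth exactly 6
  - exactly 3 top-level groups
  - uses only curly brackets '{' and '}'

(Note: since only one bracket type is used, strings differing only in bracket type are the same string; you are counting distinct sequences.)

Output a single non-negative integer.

Spec: pairs=7 depth=6 groups=3
Count(depth <= 6) = 90
Count(depth <= 5) = 90
Count(depth == 6) = 90 - 90 = 0

Answer: 0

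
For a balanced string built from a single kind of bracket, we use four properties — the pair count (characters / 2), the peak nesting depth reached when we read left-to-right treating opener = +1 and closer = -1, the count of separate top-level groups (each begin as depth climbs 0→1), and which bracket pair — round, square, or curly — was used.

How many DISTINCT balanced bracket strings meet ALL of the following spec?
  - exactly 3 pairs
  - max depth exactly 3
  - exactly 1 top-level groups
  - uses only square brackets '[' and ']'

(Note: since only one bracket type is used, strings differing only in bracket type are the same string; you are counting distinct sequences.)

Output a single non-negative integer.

Answer: 1

Derivation:
Spec: pairs=3 depth=3 groups=1
Count(depth <= 3) = 2
Count(depth <= 2) = 1
Count(depth == 3) = 2 - 1 = 1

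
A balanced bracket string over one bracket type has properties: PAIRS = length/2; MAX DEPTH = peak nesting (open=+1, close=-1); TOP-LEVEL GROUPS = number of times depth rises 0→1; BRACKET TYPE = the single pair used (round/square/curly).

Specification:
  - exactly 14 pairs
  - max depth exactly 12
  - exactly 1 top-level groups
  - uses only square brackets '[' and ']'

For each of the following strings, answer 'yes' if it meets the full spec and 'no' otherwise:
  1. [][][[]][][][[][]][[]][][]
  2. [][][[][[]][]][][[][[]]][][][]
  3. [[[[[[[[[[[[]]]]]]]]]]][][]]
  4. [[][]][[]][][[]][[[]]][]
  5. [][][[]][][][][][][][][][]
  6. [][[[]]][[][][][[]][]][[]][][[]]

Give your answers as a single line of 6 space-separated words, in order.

String 1 '[][][[]][][][[][]][[]][][]': depth seq [1 0 1 0 1 2 1 0 1 0 1 0 1 2 1 2 1 0 1 2 1 0 1 0 1 0]
  -> pairs=13 depth=2 groups=9 -> no
String 2 '[][][[][[]][]][][[][[]]][][][]': depth seq [1 0 1 0 1 2 1 2 3 2 1 2 1 0 1 0 1 2 1 2 3 2 1 0 1 0 1 0 1 0]
  -> pairs=15 depth=3 groups=8 -> no
String 3 '[[[[[[[[[[[[]]]]]]]]]]][][]]': depth seq [1 2 3 4 5 6 7 8 9 10 11 12 11 10 9 8 7 6 5 4 3 2 1 2 1 2 1 0]
  -> pairs=14 depth=12 groups=1 -> yes
String 4 '[[][]][[]][][[]][[[]]][]': depth seq [1 2 1 2 1 0 1 2 1 0 1 0 1 2 1 0 1 2 3 2 1 0 1 0]
  -> pairs=12 depth=3 groups=6 -> no
String 5 '[][][[]][][][][][][][][][]': depth seq [1 0 1 0 1 2 1 0 1 0 1 0 1 0 1 0 1 0 1 0 1 0 1 0 1 0]
  -> pairs=13 depth=2 groups=12 -> no
String 6 '[][[[]]][[][][][[]][]][[]][][[]]': depth seq [1 0 1 2 3 2 1 0 1 2 1 2 1 2 1 2 3 2 1 2 1 0 1 2 1 0 1 0 1 2 1 0]
  -> pairs=16 depth=3 groups=6 -> no

Answer: no no yes no no no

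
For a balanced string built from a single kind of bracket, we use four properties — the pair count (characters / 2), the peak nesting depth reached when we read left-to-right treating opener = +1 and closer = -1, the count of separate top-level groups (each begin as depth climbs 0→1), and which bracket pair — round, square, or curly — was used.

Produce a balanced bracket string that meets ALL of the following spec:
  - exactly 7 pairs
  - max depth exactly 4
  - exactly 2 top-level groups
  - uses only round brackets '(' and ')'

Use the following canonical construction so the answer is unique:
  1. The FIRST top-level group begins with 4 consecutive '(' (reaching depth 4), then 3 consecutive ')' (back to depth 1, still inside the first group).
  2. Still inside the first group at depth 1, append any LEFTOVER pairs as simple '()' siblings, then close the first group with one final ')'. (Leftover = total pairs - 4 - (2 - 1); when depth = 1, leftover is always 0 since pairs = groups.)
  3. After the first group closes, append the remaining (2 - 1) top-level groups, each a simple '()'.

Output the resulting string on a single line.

Answer: (((()))()())()

Derivation:
Spec: pairs=7 depth=4 groups=2
Leftover pairs = 7 - 4 - (2-1) = 2
First group: deep chain of depth 4 + 2 sibling pairs
Remaining 1 groups: simple '()' each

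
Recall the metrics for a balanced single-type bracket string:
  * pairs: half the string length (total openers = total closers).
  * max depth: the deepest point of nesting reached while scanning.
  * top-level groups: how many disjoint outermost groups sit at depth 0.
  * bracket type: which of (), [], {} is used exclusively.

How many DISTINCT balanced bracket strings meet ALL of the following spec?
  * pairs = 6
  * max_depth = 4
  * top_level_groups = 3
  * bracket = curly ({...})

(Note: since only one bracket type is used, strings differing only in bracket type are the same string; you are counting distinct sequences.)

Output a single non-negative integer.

Spec: pairs=6 depth=4 groups=3
Count(depth <= 4) = 28
Count(depth <= 3) = 25
Count(depth == 4) = 28 - 25 = 3

Answer: 3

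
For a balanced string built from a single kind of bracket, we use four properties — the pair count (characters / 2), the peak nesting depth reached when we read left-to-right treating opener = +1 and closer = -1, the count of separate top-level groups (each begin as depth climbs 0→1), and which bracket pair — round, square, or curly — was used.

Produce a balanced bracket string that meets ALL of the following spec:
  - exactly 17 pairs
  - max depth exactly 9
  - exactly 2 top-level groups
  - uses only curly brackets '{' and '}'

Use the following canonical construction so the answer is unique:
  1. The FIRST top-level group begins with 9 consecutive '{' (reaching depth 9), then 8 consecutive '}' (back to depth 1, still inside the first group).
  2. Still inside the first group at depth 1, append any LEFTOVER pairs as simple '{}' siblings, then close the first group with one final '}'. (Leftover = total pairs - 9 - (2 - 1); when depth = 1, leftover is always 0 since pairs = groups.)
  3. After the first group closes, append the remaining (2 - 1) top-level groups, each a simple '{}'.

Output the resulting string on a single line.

Answer: {{{{{{{{{}}}}}}}}{}{}{}{}{}{}{}}{}

Derivation:
Spec: pairs=17 depth=9 groups=2
Leftover pairs = 17 - 9 - (2-1) = 7
First group: deep chain of depth 9 + 7 sibling pairs
Remaining 1 groups: simple '{}' each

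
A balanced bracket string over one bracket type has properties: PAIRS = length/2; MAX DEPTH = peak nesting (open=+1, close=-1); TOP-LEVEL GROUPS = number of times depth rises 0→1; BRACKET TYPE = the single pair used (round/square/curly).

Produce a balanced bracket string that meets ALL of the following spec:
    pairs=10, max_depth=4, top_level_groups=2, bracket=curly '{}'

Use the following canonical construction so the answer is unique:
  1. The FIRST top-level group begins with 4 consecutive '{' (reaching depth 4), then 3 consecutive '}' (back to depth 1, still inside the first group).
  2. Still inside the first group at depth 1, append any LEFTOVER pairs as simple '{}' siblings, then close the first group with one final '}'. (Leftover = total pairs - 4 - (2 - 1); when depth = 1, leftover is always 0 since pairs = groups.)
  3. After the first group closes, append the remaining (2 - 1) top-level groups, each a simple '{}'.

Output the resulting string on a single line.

Spec: pairs=10 depth=4 groups=2
Leftover pairs = 10 - 4 - (2-1) = 5
First group: deep chain of depth 4 + 5 sibling pairs
Remaining 1 groups: simple '{}' each

Answer: {{{{}}}{}{}{}{}{}}{}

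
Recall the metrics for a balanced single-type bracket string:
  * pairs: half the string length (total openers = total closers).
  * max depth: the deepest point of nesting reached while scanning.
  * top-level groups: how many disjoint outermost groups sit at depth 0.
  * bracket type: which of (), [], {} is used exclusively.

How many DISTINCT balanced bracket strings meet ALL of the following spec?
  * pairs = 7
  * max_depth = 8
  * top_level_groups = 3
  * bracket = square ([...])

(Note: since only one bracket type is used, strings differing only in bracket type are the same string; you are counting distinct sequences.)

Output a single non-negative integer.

Answer: 0

Derivation:
Spec: pairs=7 depth=8 groups=3
Count(depth <= 8) = 90
Count(depth <= 7) = 90
Count(depth == 8) = 90 - 90 = 0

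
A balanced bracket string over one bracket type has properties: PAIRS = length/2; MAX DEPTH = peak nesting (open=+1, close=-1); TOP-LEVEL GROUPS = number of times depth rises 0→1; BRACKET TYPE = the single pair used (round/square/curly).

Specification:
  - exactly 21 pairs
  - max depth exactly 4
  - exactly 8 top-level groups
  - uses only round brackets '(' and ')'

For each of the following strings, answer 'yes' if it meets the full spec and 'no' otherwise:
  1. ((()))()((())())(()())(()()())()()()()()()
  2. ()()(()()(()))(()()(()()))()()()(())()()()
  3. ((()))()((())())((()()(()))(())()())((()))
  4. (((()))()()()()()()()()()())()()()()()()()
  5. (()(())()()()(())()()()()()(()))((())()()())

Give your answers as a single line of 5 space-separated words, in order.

String 1 '((()))()((())())(()())(()()())()()()()()()': depth seq [1 2 3 2 1 0 1 0 1 2 3 2 1 2 1 0 1 2 1 2 1 0 1 2 1 2 1 2 1 0 1 0 1 0 1 0 1 0 1 0 1 0]
  -> pairs=21 depth=3 groups=11 -> no
String 2 '()()(()()(()))(()()(()()))()()()(())()()()': depth seq [1 0 1 0 1 2 1 2 1 2 3 2 1 0 1 2 1 2 1 2 3 2 3 2 1 0 1 0 1 0 1 0 1 2 1 0 1 0 1 0 1 0]
  -> pairs=21 depth=3 groups=11 -> no
String 3 '((()))()((())())((()()(()))(())()())((()))': depth seq [1 2 3 2 1 0 1 0 1 2 3 2 1 2 1 0 1 2 3 2 3 2 3 4 3 2 1 2 3 2 1 2 1 2 1 0 1 2 3 2 1 0]
  -> pairs=21 depth=4 groups=5 -> no
String 4 '(((()))()()()()()()()()()())()()()()()()()': depth seq [1 2 3 4 3 2 1 2 1 2 1 2 1 2 1 2 1 2 1 2 1 2 1 2 1 2 1 0 1 0 1 0 1 0 1 0 1 0 1 0 1 0]
  -> pairs=21 depth=4 groups=8 -> yes
String 5 '(()(())()()()(())()()()()()(()))((())()()())': depth seq [1 2 1 2 3 2 1 2 1 2 1 2 1 2 3 2 1 2 1 2 1 2 1 2 1 2 1 2 3 2 1 0 1 2 3 2 1 2 1 2 1 2 1 0]
  -> pairs=22 depth=3 groups=2 -> no

Answer: no no no yes no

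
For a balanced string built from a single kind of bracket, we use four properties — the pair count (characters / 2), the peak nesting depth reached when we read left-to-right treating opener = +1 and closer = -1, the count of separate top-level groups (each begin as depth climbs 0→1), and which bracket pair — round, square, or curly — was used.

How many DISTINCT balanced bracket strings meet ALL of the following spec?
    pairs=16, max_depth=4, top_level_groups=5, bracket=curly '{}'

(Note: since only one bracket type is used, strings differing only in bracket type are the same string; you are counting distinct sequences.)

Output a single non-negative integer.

Spec: pairs=16 depth=4 groups=5
Count(depth <= 4) = 1114475
Count(depth <= 3) = 261760
Count(depth == 4) = 1114475 - 261760 = 852715

Answer: 852715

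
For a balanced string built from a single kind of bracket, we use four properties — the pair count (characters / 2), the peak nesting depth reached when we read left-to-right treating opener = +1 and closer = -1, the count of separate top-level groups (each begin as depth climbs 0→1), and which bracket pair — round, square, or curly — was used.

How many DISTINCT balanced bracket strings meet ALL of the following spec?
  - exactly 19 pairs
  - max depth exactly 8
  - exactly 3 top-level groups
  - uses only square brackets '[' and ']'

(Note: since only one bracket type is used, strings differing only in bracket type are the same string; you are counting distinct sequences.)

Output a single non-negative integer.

Spec: pairs=19 depth=8 groups=3
Count(depth <= 8) = 321768285
Count(depth <= 7) = 283439808
Count(depth == 8) = 321768285 - 283439808 = 38328477

Answer: 38328477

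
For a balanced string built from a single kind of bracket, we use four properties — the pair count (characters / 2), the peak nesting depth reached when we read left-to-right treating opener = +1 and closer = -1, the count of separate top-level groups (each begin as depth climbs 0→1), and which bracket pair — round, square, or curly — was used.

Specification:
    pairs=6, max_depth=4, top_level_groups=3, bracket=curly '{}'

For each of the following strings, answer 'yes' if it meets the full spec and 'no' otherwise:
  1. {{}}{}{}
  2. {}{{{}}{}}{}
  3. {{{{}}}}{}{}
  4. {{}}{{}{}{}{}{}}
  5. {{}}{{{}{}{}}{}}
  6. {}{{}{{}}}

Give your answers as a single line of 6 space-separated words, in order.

String 1 '{{}}{}{}': depth seq [1 2 1 0 1 0 1 0]
  -> pairs=4 depth=2 groups=3 -> no
String 2 '{}{{{}}{}}{}': depth seq [1 0 1 2 3 2 1 2 1 0 1 0]
  -> pairs=6 depth=3 groups=3 -> no
String 3 '{{{{}}}}{}{}': depth seq [1 2 3 4 3 2 1 0 1 0 1 0]
  -> pairs=6 depth=4 groups=3 -> yes
String 4 '{{}}{{}{}{}{}{}}': depth seq [1 2 1 0 1 2 1 2 1 2 1 2 1 2 1 0]
  -> pairs=8 depth=2 groups=2 -> no
String 5 '{{}}{{{}{}{}}{}}': depth seq [1 2 1 0 1 2 3 2 3 2 3 2 1 2 1 0]
  -> pairs=8 depth=3 groups=2 -> no
String 6 '{}{{}{{}}}': depth seq [1 0 1 2 1 2 3 2 1 0]
  -> pairs=5 depth=3 groups=2 -> no

Answer: no no yes no no no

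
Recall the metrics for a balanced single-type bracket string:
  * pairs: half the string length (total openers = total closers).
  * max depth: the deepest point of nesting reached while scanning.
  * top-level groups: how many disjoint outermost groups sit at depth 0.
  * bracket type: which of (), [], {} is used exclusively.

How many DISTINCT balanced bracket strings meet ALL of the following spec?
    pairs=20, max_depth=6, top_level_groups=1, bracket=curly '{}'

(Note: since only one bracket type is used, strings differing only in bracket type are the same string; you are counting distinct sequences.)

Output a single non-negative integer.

Spec: pairs=20 depth=6 groups=1
Count(depth <= 6) = 562110290
Count(depth <= 5) = 193710245
Count(depth == 6) = 562110290 - 193710245 = 368400045

Answer: 368400045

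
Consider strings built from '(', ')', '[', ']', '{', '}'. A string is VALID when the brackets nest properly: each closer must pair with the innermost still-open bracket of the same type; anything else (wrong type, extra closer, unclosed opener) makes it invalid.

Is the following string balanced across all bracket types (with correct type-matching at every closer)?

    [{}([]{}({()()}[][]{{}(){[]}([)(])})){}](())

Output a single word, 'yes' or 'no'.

pos 0: push '['; stack = [
pos 1: push '{'; stack = [{
pos 2: '}' matches '{'; pop; stack = [
pos 3: push '('; stack = [(
pos 4: push '['; stack = [([
pos 5: ']' matches '['; pop; stack = [(
pos 6: push '{'; stack = [({
pos 7: '}' matches '{'; pop; stack = [(
pos 8: push '('; stack = [((
pos 9: push '{'; stack = [(({
pos 10: push '('; stack = [(({(
pos 11: ')' matches '('; pop; stack = [(({
pos 12: push '('; stack = [(({(
pos 13: ')' matches '('; pop; stack = [(({
pos 14: '}' matches '{'; pop; stack = [((
pos 15: push '['; stack = [(([
pos 16: ']' matches '['; pop; stack = [((
pos 17: push '['; stack = [(([
pos 18: ']' matches '['; pop; stack = [((
pos 19: push '{'; stack = [(({
pos 20: push '{'; stack = [(({{
pos 21: '}' matches '{'; pop; stack = [(({
pos 22: push '('; stack = [(({(
pos 23: ')' matches '('; pop; stack = [(({
pos 24: push '{'; stack = [(({{
pos 25: push '['; stack = [(({{[
pos 26: ']' matches '['; pop; stack = [(({{
pos 27: '}' matches '{'; pop; stack = [(({
pos 28: push '('; stack = [(({(
pos 29: push '['; stack = [(({([
pos 30: saw closer ')' but top of stack is '[' (expected ']') → INVALID
Verdict: type mismatch at position 30: ')' closes '[' → no

Answer: no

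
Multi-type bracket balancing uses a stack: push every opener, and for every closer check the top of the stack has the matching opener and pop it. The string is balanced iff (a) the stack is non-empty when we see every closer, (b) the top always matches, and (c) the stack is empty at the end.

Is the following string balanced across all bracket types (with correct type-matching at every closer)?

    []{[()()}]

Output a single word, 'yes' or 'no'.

pos 0: push '['; stack = [
pos 1: ']' matches '['; pop; stack = (empty)
pos 2: push '{'; stack = {
pos 3: push '['; stack = {[
pos 4: push '('; stack = {[(
pos 5: ')' matches '('; pop; stack = {[
pos 6: push '('; stack = {[(
pos 7: ')' matches '('; pop; stack = {[
pos 8: saw closer '}' but top of stack is '[' (expected ']') → INVALID
Verdict: type mismatch at position 8: '}' closes '[' → no

Answer: no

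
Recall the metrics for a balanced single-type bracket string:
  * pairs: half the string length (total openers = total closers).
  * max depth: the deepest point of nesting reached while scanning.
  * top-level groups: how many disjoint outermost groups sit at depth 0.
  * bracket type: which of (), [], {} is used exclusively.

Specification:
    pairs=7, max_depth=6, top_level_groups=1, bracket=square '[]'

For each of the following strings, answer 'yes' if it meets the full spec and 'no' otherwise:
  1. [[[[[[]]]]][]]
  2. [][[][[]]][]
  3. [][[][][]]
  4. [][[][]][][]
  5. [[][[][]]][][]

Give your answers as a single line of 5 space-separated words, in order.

Answer: yes no no no no

Derivation:
String 1 '[[[[[[]]]]][]]': depth seq [1 2 3 4 5 6 5 4 3 2 1 2 1 0]
  -> pairs=7 depth=6 groups=1 -> yes
String 2 '[][[][[]]][]': depth seq [1 0 1 2 1 2 3 2 1 0 1 0]
  -> pairs=6 depth=3 groups=3 -> no
String 3 '[][[][][]]': depth seq [1 0 1 2 1 2 1 2 1 0]
  -> pairs=5 depth=2 groups=2 -> no
String 4 '[][[][]][][]': depth seq [1 0 1 2 1 2 1 0 1 0 1 0]
  -> pairs=6 depth=2 groups=4 -> no
String 5 '[[][[][]]][][]': depth seq [1 2 1 2 3 2 3 2 1 0 1 0 1 0]
  -> pairs=7 depth=3 groups=3 -> no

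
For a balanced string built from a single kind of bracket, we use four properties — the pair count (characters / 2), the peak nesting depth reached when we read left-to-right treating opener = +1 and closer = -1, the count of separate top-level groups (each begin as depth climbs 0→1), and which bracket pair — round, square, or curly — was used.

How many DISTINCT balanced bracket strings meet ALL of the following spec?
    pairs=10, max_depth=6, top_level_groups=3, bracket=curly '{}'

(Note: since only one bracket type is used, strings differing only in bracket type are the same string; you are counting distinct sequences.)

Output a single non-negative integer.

Spec: pairs=10 depth=6 groups=3
Count(depth <= 6) = 3390
Count(depth <= 5) = 3165
Count(depth == 6) = 3390 - 3165 = 225

Answer: 225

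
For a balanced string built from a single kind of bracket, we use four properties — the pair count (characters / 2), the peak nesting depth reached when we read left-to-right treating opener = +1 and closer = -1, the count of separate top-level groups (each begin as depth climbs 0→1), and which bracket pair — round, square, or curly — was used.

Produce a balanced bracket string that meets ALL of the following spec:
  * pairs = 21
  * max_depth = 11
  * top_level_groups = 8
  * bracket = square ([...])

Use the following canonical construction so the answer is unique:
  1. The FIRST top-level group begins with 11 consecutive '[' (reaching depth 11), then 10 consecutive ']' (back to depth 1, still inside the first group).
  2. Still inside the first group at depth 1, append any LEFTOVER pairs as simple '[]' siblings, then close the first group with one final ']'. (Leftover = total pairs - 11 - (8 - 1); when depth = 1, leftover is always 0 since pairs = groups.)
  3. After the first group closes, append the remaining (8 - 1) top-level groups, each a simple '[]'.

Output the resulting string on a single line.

Spec: pairs=21 depth=11 groups=8
Leftover pairs = 21 - 11 - (8-1) = 3
First group: deep chain of depth 11 + 3 sibling pairs
Remaining 7 groups: simple '[]' each

Answer: [[[[[[[[[[[]]]]]]]]]][][][]][][][][][][][]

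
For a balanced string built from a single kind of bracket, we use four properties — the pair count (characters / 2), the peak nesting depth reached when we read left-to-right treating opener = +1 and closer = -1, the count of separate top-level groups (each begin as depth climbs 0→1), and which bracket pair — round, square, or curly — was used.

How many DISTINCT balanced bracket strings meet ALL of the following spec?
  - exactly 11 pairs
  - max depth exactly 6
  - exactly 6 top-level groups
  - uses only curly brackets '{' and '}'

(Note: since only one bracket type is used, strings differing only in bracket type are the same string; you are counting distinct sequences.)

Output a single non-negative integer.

Spec: pairs=11 depth=6 groups=6
Count(depth <= 6) = 1638
Count(depth <= 5) = 1632
Count(depth == 6) = 1638 - 1632 = 6

Answer: 6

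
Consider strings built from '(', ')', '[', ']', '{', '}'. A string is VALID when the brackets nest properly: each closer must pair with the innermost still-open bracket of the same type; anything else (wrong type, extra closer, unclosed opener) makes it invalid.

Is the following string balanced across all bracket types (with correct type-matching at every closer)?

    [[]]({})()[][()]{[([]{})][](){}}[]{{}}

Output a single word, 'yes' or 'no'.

Answer: yes

Derivation:
pos 0: push '['; stack = [
pos 1: push '['; stack = [[
pos 2: ']' matches '['; pop; stack = [
pos 3: ']' matches '['; pop; stack = (empty)
pos 4: push '('; stack = (
pos 5: push '{'; stack = ({
pos 6: '}' matches '{'; pop; stack = (
pos 7: ')' matches '('; pop; stack = (empty)
pos 8: push '('; stack = (
pos 9: ')' matches '('; pop; stack = (empty)
pos 10: push '['; stack = [
pos 11: ']' matches '['; pop; stack = (empty)
pos 12: push '['; stack = [
pos 13: push '('; stack = [(
pos 14: ')' matches '('; pop; stack = [
pos 15: ']' matches '['; pop; stack = (empty)
pos 16: push '{'; stack = {
pos 17: push '['; stack = {[
pos 18: push '('; stack = {[(
pos 19: push '['; stack = {[([
pos 20: ']' matches '['; pop; stack = {[(
pos 21: push '{'; stack = {[({
pos 22: '}' matches '{'; pop; stack = {[(
pos 23: ')' matches '('; pop; stack = {[
pos 24: ']' matches '['; pop; stack = {
pos 25: push '['; stack = {[
pos 26: ']' matches '['; pop; stack = {
pos 27: push '('; stack = {(
pos 28: ')' matches '('; pop; stack = {
pos 29: push '{'; stack = {{
pos 30: '}' matches '{'; pop; stack = {
pos 31: '}' matches '{'; pop; stack = (empty)
pos 32: push '['; stack = [
pos 33: ']' matches '['; pop; stack = (empty)
pos 34: push '{'; stack = {
pos 35: push '{'; stack = {{
pos 36: '}' matches '{'; pop; stack = {
pos 37: '}' matches '{'; pop; stack = (empty)
end: stack empty → VALID
Verdict: properly nested → yes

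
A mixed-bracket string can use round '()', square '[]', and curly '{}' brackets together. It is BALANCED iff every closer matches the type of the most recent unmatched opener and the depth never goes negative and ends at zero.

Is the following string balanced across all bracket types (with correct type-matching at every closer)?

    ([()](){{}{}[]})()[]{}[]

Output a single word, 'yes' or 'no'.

Answer: yes

Derivation:
pos 0: push '('; stack = (
pos 1: push '['; stack = ([
pos 2: push '('; stack = ([(
pos 3: ')' matches '('; pop; stack = ([
pos 4: ']' matches '['; pop; stack = (
pos 5: push '('; stack = ((
pos 6: ')' matches '('; pop; stack = (
pos 7: push '{'; stack = ({
pos 8: push '{'; stack = ({{
pos 9: '}' matches '{'; pop; stack = ({
pos 10: push '{'; stack = ({{
pos 11: '}' matches '{'; pop; stack = ({
pos 12: push '['; stack = ({[
pos 13: ']' matches '['; pop; stack = ({
pos 14: '}' matches '{'; pop; stack = (
pos 15: ')' matches '('; pop; stack = (empty)
pos 16: push '('; stack = (
pos 17: ')' matches '('; pop; stack = (empty)
pos 18: push '['; stack = [
pos 19: ']' matches '['; pop; stack = (empty)
pos 20: push '{'; stack = {
pos 21: '}' matches '{'; pop; stack = (empty)
pos 22: push '['; stack = [
pos 23: ']' matches '['; pop; stack = (empty)
end: stack empty → VALID
Verdict: properly nested → yes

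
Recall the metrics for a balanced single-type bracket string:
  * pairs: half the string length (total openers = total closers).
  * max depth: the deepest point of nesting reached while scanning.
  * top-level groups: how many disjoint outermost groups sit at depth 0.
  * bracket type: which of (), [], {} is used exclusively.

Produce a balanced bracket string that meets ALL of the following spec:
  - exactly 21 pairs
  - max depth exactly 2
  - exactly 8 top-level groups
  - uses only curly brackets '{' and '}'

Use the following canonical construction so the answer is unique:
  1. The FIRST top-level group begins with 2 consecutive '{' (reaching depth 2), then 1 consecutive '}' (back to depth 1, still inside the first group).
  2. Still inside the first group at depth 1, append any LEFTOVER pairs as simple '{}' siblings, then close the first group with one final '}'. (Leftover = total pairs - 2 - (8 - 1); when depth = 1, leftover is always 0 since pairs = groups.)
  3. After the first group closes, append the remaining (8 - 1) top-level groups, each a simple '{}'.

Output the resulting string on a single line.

Answer: {{}{}{}{}{}{}{}{}{}{}{}{}{}}{}{}{}{}{}{}{}

Derivation:
Spec: pairs=21 depth=2 groups=8
Leftover pairs = 21 - 2 - (8-1) = 12
First group: deep chain of depth 2 + 12 sibling pairs
Remaining 7 groups: simple '{}' each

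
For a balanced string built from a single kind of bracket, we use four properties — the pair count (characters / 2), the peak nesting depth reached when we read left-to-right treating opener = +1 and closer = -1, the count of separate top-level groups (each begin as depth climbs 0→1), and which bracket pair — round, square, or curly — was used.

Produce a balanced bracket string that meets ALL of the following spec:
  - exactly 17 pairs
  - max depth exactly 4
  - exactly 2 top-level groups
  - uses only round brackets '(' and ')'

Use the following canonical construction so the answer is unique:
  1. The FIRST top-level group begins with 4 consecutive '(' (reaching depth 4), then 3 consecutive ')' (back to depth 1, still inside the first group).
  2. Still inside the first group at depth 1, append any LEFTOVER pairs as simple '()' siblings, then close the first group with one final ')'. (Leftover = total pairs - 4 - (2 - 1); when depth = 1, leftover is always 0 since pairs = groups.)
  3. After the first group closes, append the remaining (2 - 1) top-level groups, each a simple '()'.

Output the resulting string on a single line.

Spec: pairs=17 depth=4 groups=2
Leftover pairs = 17 - 4 - (2-1) = 12
First group: deep chain of depth 4 + 12 sibling pairs
Remaining 1 groups: simple '()' each

Answer: (((()))()()()()()()()()()()()())()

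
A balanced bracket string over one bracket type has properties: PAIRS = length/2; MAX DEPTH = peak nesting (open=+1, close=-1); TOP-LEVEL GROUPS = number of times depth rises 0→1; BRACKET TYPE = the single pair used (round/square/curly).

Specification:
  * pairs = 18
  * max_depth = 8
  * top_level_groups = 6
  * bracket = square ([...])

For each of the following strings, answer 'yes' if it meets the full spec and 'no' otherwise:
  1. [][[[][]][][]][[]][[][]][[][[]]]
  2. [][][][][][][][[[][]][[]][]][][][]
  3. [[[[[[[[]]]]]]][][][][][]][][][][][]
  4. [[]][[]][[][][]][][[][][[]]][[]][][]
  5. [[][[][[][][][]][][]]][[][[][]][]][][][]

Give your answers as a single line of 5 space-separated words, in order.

Answer: no no yes no no

Derivation:
String 1 '[][[[][]][][]][[]][[][]][[][[]]]': depth seq [1 0 1 2 3 2 3 2 1 2 1 2 1 0 1 2 1 0 1 2 1 2 1 0 1 2 1 2 3 2 1 0]
  -> pairs=16 depth=3 groups=5 -> no
String 2 '[][][][][][][][[[][]][[]][]][][][]': depth seq [1 0 1 0 1 0 1 0 1 0 1 0 1 0 1 2 3 2 3 2 1 2 3 2 1 2 1 0 1 0 1 0 1 0]
  -> pairs=17 depth=3 groups=11 -> no
String 3 '[[[[[[[[]]]]]]][][][][][]][][][][][]': depth seq [1 2 3 4 5 6 7 8 7 6 5 4 3 2 1 2 1 2 1 2 1 2 1 2 1 0 1 0 1 0 1 0 1 0 1 0]
  -> pairs=18 depth=8 groups=6 -> yes
String 4 '[[]][[]][[][][]][][[][][[]]][[]][][]': depth seq [1 2 1 0 1 2 1 0 1 2 1 2 1 2 1 0 1 0 1 2 1 2 1 2 3 2 1 0 1 2 1 0 1 0 1 0]
  -> pairs=18 depth=3 groups=8 -> no
String 5 '[[][[][[][][][]][][]]][[][[][]][]][][][]': depth seq [1 2 1 2 3 2 3 4 3 4 3 4 3 4 3 2 3 2 3 2 1 0 1 2 1 2 3 2 3 2 1 2 1 0 1 0 1 0 1 0]
  -> pairs=20 depth=4 groups=5 -> no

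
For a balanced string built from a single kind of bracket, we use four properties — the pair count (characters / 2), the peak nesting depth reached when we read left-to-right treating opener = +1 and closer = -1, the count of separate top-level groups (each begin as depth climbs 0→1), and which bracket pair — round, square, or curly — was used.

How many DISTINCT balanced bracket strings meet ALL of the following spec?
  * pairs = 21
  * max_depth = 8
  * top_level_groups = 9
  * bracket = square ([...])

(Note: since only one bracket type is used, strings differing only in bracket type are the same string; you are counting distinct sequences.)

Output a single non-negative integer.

Answer: 970920

Derivation:
Spec: pairs=21 depth=8 groups=9
Count(depth <= 8) = 96529536
Count(depth <= 7) = 95558616
Count(depth == 8) = 96529536 - 95558616 = 970920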